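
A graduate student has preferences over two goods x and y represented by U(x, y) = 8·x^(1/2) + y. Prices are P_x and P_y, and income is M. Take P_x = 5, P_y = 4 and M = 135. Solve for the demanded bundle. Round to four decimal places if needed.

x* = 10.24, y* = 20.95

MU_x = 4/√x, MU_y = 1. Tangency: 4/√x = P_x/P_y.
Solve: √x = 4·P_y/P_x, so x*(P_x,P_y) = (4·P_y/P_x)², and y* = (M − P_x·x*)/P_y.
Plugging in: x* = (4·4/5)² = 10.24, y* = 20.95.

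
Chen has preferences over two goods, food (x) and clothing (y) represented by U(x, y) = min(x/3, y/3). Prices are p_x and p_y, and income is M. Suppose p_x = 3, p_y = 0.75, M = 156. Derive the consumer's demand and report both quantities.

Here 3·3 + 3·0.75 = 11.25, giving x* = 41.6 and y* = 41.6.

x* = 41.6, y* = 41.6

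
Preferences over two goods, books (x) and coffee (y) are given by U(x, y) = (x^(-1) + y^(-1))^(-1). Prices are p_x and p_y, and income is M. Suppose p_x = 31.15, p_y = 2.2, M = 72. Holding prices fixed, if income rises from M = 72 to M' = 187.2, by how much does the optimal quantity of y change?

Δy* = 10.9942

Substitute y = (y/x)·x into the budget: x* = M/(p_x + p_y·(y/x)).
Numerically y/x = 3.762857, so x* = 72/(31.15 + 2.2·3.762857) = 1.8261 and y* = 3.762857·1.8261 = 6.8714.
At M' = 187.2: y* = 17.8655. Change: 17.8655 − 6.8714 = 10.9942.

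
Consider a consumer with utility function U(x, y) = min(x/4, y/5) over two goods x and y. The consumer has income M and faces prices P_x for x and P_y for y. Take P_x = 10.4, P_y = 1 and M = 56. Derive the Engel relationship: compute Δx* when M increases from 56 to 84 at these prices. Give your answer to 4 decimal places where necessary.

Demand: x*(P_x,P_y,M) = 4·M/(4·P_x + 5·P_y), y* = 5·M/(4·P_x + 5·P_y).
Here 4·10.4 + 5·1 = 46.6, giving x* = 4.8069.
At M' = 84: x* = 7.2103. Change: 7.2103 − 4.8069 = 2.4034.

Δx* = 2.4034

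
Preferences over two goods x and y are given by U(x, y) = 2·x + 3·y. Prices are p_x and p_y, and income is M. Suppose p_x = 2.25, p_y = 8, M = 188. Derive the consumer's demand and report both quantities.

x gives more utility per dollar, so spend all income on x: x* = M/p_x, y* = 0.
Numerically: x* = 83.5556, y* = 0.

x* = 83.5556, y* = 0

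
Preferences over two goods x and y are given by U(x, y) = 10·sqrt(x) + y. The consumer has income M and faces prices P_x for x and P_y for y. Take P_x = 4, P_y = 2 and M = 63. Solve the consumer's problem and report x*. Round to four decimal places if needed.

x* = 6.25

Utility is quasi-linear in y; the FOC for x is 5/√x = P_x/P_y.
Thus x* = (5·P_y/P_x)² — independent of M — with the rest of income spent on y.
Plugging in: x* = (5·2/4)² = 6.25.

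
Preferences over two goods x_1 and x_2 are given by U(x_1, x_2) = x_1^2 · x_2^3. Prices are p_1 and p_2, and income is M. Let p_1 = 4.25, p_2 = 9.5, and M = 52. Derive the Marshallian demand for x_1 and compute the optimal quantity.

MU_x_1/MU_x_2 = (2·x_2)/(3·x_1); tangency sets this equal to p_1/p_2.
So 2·p_2·x_2 = 3·p_1·x_1; combined with the budget, a share 0.4 of income goes to x_1.
Demand: x_1*(p_1,p_2,M) = 0.4·M/p_1 and x_2* = 0.6·M/p_2.
At p_1=4.25, p_2=9.5, M=52: x_1* = 0.4·52/4.25 = 4.8941.

x_1* = 4.8941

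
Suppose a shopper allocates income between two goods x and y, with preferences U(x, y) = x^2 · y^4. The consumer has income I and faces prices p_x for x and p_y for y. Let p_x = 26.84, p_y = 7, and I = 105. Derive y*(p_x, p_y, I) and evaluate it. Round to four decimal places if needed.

Tangency: MRS = (1/2)·y/x = p_x/p_y.
Rearranging, p_y·y = 2·p_x·x. Substituting into the budget gives p_x·x·(1 + 2) = I.
Demand: x*(p_x,p_y,I) = 1/3·I/p_x and y* = 2/3·I/p_y.
At p_x=26.84, p_y=7, I=105: y* = 2/3·105/7 = 10.

y* = 10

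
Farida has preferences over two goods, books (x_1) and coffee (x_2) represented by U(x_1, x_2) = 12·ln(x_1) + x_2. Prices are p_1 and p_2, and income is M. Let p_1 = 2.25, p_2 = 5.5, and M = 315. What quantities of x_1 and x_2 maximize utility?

So x_1*(p_1,p_2) = 12·p_2/p_1, independent of income; and x_2* = (M − 12·p_2)/p_2.
At the given prices: x_1* = 12·5.5/2.25 = 29.3333, and x_2* = 45.2727.

x_1* = 29.3333, x_2* = 45.2727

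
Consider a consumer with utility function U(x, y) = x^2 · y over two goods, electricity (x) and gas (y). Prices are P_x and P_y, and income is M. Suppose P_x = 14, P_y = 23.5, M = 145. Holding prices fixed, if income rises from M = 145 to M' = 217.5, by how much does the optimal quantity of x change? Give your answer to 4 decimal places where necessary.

The MRS is 2·y/x. Set MRS = P_x/P_y.
Rearranging, P_y·y = (1/2)·P_x·x. Substituting into the budget gives P_x·x·(1 + (1/2)) = M.
Demand: x*(P_x,P_y,M) = 2/3·M/P_x and y* = 1/3·M/P_y.
At P_x=14, P_y=23.5, M=145: x* = 2/3·145/14 = 6.9048.
At M' = 217.5: x* = 10.3571. Change: 10.3571 − 6.9048 = 3.4524.

Δx* = 3.4524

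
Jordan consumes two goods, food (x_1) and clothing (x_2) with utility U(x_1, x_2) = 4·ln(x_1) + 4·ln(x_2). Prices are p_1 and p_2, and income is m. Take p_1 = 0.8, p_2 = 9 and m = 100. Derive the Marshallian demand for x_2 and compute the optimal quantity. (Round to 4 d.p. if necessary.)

x_2* = 5.5556

MU_x_1/MU_x_2 = (4·x_2)/(4·x_1); tangency sets this equal to p_1/p_2.
So 4·p_2·x_2 = 4·p_1·x_1; combined with the budget, a share 0.5 of income goes to x_1.
Demand: x_1*(p_1,p_2,m) = 0.5·m/p_1 and x_2* = 0.5·m/p_2.
At p_1=0.8, p_2=9, m=100: x_2* = 0.5·100/9 = 5.5556.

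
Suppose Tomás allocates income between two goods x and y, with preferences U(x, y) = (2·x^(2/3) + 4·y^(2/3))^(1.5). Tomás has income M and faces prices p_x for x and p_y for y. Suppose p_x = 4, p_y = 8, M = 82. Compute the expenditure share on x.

From the CES first-order condition, (1/2)·(y/x)^(1/3) = p_x/p_y.
Hence y/x = (2·p_x/p_y)^(1/(1/3)), i.e. raised to the 3 power.
Substitute y = (y/x)·x into the budget: x* = M/(p_x + p_y·(y/x)).
Numerically y/x = 1, so x* = 82/(4 + 8·1) = 6.8333 and y* = 1·6.8333 = 6.8333.
Expenditure on x: 4·6.8333 = 27.3333; share = 0.3333.

share on x = 0.3333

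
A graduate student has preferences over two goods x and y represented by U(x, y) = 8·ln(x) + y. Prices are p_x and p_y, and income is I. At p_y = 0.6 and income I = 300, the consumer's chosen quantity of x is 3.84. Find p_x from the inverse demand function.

p_x = 1.25

Set MRS = p_x/p_y: (8/x)/1 = p_x/p_y.
So x*(p_x,p_y) = 8·p_y/p_x, independent of income; and y* = (I − 8·p_y)/p_y.
Set x* = 3.84 in the demand function and solve for p_x: p_x = 1.25.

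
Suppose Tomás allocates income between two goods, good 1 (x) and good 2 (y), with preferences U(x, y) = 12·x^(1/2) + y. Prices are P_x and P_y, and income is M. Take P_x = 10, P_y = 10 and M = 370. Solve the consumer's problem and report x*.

Utility is quasi-linear in y; the FOC for x is 6/√x = P_x/P_y.
Solve: √x = 6·P_y/P_x, so x*(P_x,P_y) = (6·P_y/P_x)², and y* = (M − P_x·x*)/P_y.
Plugging in: x* = (6·10/10)² = 36.

x* = 36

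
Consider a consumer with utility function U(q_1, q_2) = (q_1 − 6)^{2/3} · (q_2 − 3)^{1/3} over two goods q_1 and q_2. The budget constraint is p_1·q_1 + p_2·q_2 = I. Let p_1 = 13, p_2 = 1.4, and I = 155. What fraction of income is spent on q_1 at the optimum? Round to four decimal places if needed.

share on q_1 = 0.8163

Discretionary income = 155 − 6·13 − 3·1.4 = 72.8; q_1* = 6 + 2/3·72.8/13 = 9.7333; q_2* = 3 + 1/3·72.8/1.4 = 20.3333.
Expenditure on q_1: 13·9.7333 = 126.5333; share = 0.8163.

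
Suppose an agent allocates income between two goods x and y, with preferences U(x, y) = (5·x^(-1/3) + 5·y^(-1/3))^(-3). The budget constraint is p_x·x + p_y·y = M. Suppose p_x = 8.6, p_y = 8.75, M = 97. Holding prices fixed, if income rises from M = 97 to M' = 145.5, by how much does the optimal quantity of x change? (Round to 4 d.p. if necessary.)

Δx* = 2.8137

MU_x ∝ 5·x^(-4/3), MU_y ∝ 5·y^(-4/3), so MRS = (y/x)^(4/3) = p_x/p_y.
Hence y/x = (p_x/p_y)^(1/(4/3)), i.e. raised to the 0.75 power.
Substitute y = (y/x)·x into the budget: x* = M/(p_x + p_y·(y/x)).
Numerically y/x = 0.987115, so x* = 97/(8.6 + 8.75·0.987115) = 5.6273.
At M' = 145.5: x* = 8.441. Change: 8.441 − 5.6273 = 2.8137.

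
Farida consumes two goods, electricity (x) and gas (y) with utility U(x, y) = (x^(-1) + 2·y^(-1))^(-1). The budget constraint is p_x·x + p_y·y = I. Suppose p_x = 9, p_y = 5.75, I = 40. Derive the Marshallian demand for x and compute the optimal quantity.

MRS = MU_x/MU_y = (1/2)·(y/x)^(2). Set equal to p_x/p_y.
Hence y/x = (2·p_x/p_y)^(1/(2)), i.e. raised to the 0.5 power.
Substitute y = (y/x)·x into the budget: x* = I/(p_x + p_y·(y/x)).
Numerically y/x = 1.769303, so x* = 40/(9 + 5.75·1.769303) = 2.0862.

x* = 2.0862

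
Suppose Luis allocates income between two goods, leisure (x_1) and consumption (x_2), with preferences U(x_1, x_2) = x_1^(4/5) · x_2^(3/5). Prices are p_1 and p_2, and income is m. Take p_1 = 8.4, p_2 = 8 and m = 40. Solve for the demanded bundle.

The MRS is (4/3)·x_2/x_1. Set MRS = p_1/p_2.
So 0.8·p_2·x_2 = 0.6·p_1·x_1; combined with the budget, a share 4/7 of income goes to x_1.
Demand: x_1*(p_1,p_2,m) = 4/7·m/p_1 and x_2* = 3/7·m/p_2.
At p_1=8.4, p_2=8, m=40: x_1* = 4/7·40/8.4 = 2.7211, x_2* = 2.1429.

x_1* = 2.7211, x_2* = 2.1429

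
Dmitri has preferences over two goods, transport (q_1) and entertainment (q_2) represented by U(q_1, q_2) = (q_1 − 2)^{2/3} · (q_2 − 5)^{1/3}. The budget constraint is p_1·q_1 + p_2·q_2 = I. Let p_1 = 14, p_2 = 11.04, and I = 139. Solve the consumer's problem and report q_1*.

This is Cobb-Douglas in (q_1−2, q_2−5): tangency gives 2/3·p_2·(q_2−5) = 1/3·p_1·(q_1−2).
After buying the subsistence bundle (2, 5), a share 2/3 of the remaining income goes to q_1: q_1* = 2 + 2/3·(I − 2p_1 − 5p_2)/p_1.
Discretionary income = 139 − 2·14 − 5·11.04 = 55.8; q_1* = 2 + 2/3·55.8/14 = 4.6571.

q_1* = 4.6571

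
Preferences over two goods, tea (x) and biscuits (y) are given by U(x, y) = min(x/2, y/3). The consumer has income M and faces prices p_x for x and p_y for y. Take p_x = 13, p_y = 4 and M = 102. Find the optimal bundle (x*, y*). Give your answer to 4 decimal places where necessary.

Leontief preferences: the optimum is at the kink where x/2 = y/3, i.e. y = (3/2)·x.
Budget: p_x·x + p_y·(3/2)·x = M, so (2·p_x + 3·p_y)·x = 2·M.
Demand: x*(p_x,p_y,M) = 2·M/(2·p_x + 3·p_y), y* = 3·M/(2·p_x + 3·p_y).
Here 2·13 + 3·4 = 38, giving x* = 5.3684 and y* = 8.0526.

x* = 5.3684, y* = 8.0526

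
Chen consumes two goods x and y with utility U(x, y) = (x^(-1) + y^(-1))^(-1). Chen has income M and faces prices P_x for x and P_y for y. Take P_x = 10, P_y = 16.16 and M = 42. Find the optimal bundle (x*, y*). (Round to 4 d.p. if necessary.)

x* = 1.8492, y* = 1.4547

MRS = MU_x/MU_y = (y/x)^(2). Set equal to P_x/P_y.
Solve for the ratio: y/x = [P_x/P_y]^(0.5).
Substitute y = (y/x)·x into the budget: x* = M/(P_x + P_y·(y/x)).
Numerically y/x = 0.786646, so x* = 42/(10 + 16.16·0.786646) = 1.8492 and y* = 0.786646·1.8492 = 1.4547.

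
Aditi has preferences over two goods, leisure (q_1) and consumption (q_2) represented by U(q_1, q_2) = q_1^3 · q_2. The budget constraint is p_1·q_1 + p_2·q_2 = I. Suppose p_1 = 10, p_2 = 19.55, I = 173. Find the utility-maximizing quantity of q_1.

MU_q_1/MU_q_2 = (3·q_2)/(q_1); tangency sets this equal to p_1/p_2.
Rearranging, p_2·q_2 = (1/3)·p_1·q_1. Substituting into the budget gives p_1·q_1·(1 + (1/3)) = I.
Demand: q_1*(p_1,p_2,I) = 0.75·I/p_1 and q_2* = 0.25·I/p_2.
At p_1=10, p_2=19.55, I=173: q_1* = 0.75·173/10 = 12.975.

q_1* = 12.975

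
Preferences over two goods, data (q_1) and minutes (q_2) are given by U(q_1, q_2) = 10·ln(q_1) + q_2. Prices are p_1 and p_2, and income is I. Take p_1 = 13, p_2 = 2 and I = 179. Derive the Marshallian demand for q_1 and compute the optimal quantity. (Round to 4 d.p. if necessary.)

q_1* = 1.5385

So q_1*(p_1,p_2) = 10·p_2/p_1, independent of income; and q_2* = (I − 10·p_2)/p_2.
At the given prices: q_1* = 10·2/13 = 1.5385.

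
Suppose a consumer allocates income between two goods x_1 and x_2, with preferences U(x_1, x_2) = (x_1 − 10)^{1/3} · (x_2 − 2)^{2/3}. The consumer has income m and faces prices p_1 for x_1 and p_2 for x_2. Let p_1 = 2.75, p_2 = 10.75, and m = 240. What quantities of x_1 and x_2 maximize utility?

x_1* = 33.1515, x_2* = 13.845

Discretionary income = 240 − 10·2.75 − 2·10.75 = 191; x_1* = 10 + 1/3·191/2.75 = 33.1515; x_2* = 2 + 2/3·191/10.75 = 13.845.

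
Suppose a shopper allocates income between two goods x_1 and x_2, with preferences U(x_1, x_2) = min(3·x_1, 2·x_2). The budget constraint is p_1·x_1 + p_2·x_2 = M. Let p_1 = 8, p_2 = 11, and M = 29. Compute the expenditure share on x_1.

share on x_1 = 0.3265

Demand: x_1*(p_1,p_2,M) = 2·M/(2·p_1 + 3·p_2), x_2* = 3·M/(2·p_1 + 3·p_2).
Here 2·8 + 3·11 = 49, giving x_1* = 1.1837 and x_2* = 1.7755.
Expenditure on x_1: 8·1.1837 = 9.4694; share = 0.3265.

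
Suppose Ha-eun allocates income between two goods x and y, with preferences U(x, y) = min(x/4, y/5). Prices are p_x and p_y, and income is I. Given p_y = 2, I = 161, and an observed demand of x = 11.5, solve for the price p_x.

p_x = 11.5

Leontief preferences: the optimum is at the kink where x/4 = y/5, i.e. y = (5/4)·x.
Budget: p_x·x + p_y·(5/4)·x = I, so (4·p_x + 5·p_y)·x = 4·I.
Demand: x*(p_x,p_y,I) = 4·I/(4·p_x + 5·p_y), y* = 5·I/(4·p_x + 5·p_y).
Set x* = 11.5 in the demand function and solve for p_x: p_x = 11.5.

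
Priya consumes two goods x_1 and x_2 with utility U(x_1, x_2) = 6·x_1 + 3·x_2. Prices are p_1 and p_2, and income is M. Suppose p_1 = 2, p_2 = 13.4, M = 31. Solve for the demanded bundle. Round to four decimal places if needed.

Numerically: x_1* = 15.5, x_2* = 0.

x_1* = 15.5, x_2* = 0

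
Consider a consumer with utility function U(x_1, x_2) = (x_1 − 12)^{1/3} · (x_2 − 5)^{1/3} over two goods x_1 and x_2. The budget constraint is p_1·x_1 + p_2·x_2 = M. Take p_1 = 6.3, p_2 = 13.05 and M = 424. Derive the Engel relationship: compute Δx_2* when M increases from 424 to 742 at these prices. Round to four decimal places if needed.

Δx_2* = 12.1839

This is Cobb-Douglas in (x_1−12, x_2−5): tangency gives 1/3·p_2·(x_2−5) = 1/3·p_1·(x_1−12).
After buying the subsistence bundle (12, 5), a share 0.5 of the remaining income goes to x_1: x_1* = 12 + 0.5·(M − 12p_1 − 5p_2)/p_1.
Discretionary income = 424 − 12·6.3 − 5·13.05 = 283.15; x_2* = 5 + 0.5·283.15/13.05 = 15.8487.
At M' = 742: x_2* = 28.0326. Change: 28.0326 − 15.8487 = 12.1839.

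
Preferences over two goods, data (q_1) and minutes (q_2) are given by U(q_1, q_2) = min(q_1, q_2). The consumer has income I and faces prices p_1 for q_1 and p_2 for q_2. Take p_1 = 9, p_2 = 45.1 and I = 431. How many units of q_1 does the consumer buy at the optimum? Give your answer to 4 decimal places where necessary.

q_1* = 7.9667

Demand: q_1*(p_1,p_2,I) = I/(p_1 + p_2), q_2* = I/(p_1 + p_2).
Here 9 + 45.1 = 54.1, giving q_1* = 7.9667.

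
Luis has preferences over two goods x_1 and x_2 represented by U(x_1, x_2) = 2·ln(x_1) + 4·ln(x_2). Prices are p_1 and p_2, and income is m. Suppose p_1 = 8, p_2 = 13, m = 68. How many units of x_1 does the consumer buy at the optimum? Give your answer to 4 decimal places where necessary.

x_1* = 2.8333

Tangency: MRS = (1/2)·x_2/x_1 = p_1/p_2.
Rearranging, p_2·x_2 = 2·p_1·x_1. Substituting into the budget gives p_1·x_1·(1 + 2) = m.
Demand: x_1*(p_1,p_2,m) = 1/3·m/p_1 and x_2* = 2/3·m/p_2.
At p_1=8, p_2=13, m=68: x_1* = 1/3·68/8 = 2.8333.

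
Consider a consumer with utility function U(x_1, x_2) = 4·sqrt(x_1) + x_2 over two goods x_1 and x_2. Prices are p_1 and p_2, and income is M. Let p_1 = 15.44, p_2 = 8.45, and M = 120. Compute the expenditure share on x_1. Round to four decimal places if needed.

MU_x_1 = 2/√x_1, MU_x_2 = 1. Tangency: 2/√x_1 = p_1/p_2.
Thus x_1* = (2·p_2/p_1)² — independent of M — with the rest of income spent on x_2.
Plugging in: x_1* = (2·8.45/15.44)² = 1.1981, x_2* = 12.0121.
Expenditure on x_1: 15.44·1.1981 = 18.4981; share = 0.1542.

share on x_1 = 0.1542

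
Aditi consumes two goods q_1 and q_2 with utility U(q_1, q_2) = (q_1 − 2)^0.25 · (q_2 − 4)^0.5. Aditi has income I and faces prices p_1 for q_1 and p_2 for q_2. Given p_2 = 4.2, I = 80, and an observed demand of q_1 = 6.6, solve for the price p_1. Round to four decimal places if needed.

Let q_1' = q_1−2, q_2' = q_2−4. MRS = (1/2)·q_2'/q_1' = p_1/p_2.
Substituting into the budget: q_1* = 2 + 1/3·(I − 2·p_1 − 4·p_2)/p_1, and q_2* = 4 + 2/3·(…)/p_2.
Set q_1* = 6.6 in the demand function and solve for p_1: p_1 = 4.

p_1 = 4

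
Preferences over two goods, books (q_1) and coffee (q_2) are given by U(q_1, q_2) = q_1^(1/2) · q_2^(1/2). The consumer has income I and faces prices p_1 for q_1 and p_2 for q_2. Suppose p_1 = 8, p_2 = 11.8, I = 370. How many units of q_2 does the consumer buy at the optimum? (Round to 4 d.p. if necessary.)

MU_q_1/MU_q_2 = (0.5·q_2)/(0.5·q_1); tangency sets this equal to p_1/p_2.
So 0.5·p_2·q_2 = 0.5·p_1·q_1; combined with the budget, a share 0.5 of income goes to q_1.
Demand: q_1*(p_1,p_2,I) = 0.5·I/p_1 and q_2* = 0.5·I/p_2.
At p_1=8, p_2=11.8, I=370: q_2* = 0.5·370/11.8 = 15.678.

q_2* = 15.678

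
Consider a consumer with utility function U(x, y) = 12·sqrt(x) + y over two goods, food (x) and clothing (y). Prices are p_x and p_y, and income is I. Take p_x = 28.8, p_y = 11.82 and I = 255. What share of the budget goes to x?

Utility is quasi-linear in y; the FOC for x is 6/√x = p_x/p_y.
Thus x* = (6·p_y/p_x)² — independent of I — with the rest of income spent on y.
Plugging in: x* = (6·11.82/28.8)² = 6.0639, y* = 6.7986.
Expenditure on x: 28.8·6.0639 = 174.6405; share = 0.6849.

share on x = 0.6849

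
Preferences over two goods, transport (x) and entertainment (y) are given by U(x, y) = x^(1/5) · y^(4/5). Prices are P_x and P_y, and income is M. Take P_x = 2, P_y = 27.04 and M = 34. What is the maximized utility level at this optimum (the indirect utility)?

The MRS is (1/4)·y/x. Set MRS = P_x/P_y.
So 0.2·P_y·y = 0.8·P_x·x; combined with the budget, a share 0.2 of income goes to x.
Demand: x*(P_x,P_y,M) = 0.2·M/P_x and y* = 0.8·M/P_y.
At P_x=2, P_y=27.04, M=34: x* = 0.2·34/2 = 3.4, y* = 1.0059.
Utility at the optimum: U(3.4, 1.0059) = 1.2834.

V = 1.2834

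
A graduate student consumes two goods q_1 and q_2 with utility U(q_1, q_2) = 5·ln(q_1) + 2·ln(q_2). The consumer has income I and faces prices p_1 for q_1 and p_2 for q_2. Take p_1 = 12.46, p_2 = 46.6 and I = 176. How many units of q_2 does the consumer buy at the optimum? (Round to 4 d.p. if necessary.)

MU_q_1/MU_q_2 = (5·q_2)/(2·q_1); tangency sets this equal to p_1/p_2.
So 5·p_2·q_2 = 2·p_1·q_1; combined with the budget, a share 5/7 of income goes to q_1.
Demand: q_1*(p_1,p_2,I) = 5/7·I/p_1 and q_2* = 2/7·I/p_2.
At p_1=12.46, p_2=46.6, I=176: q_2* = 2/7·176/46.6 = 1.0791.

q_2* = 1.0791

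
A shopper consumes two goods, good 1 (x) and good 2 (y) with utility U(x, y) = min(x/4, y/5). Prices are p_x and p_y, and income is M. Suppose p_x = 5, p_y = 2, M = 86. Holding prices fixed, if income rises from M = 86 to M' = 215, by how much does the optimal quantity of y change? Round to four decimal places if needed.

Δy* = 21.5

Leontief preferences: the optimum is at the kink where x/4 = y/5, i.e. y = (5/4)·x.
Budget: p_x·x + p_y·(5/4)·x = M, so (4·p_x + 5·p_y)·x = 4·M.
Demand: x*(p_x,p_y,M) = 4·M/(4·p_x + 5·p_y), y* = 5·M/(4·p_x + 5·p_y).
Here 4·5 + 5·2 = 30, giving y* = 14.3333.
At M' = 215: y* = 35.8333. Change: 35.8333 − 14.3333 = 21.5.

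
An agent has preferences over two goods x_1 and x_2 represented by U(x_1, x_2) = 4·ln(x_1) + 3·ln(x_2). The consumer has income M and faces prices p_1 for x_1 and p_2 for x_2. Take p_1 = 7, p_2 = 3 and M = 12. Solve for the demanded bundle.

x_1* = 0.9796, x_2* = 1.7143

Tangency: MRS = (4/3)·x_2/x_1 = p_1/p_2.
Rearranging, p_2·x_2 = (3/4)·p_1·x_1. Substituting into the budget gives p_1·x_1·(1 + (3/4)) = M.
Demand: x_1*(p_1,p_2,M) = 4/7·M/p_1 and x_2* = 3/7·M/p_2.
At p_1=7, p_2=3, M=12: x_1* = 4/7·12/7 = 0.9796, x_2* = 1.7143.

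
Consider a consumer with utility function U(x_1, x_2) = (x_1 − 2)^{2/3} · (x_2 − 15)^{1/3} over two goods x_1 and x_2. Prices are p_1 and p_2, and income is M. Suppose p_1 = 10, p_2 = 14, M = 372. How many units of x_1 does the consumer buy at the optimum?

x_1* = 11.4667

This is Cobb-Douglas in (x_1−2, x_2−15): tangency gives 2/3·p_2·(x_2−15) = 1/3·p_1·(x_1−2).
Substituting into the budget: x_1* = 2 + 2/3·(M − 2·p_1 − 15·p_2)/p_1, and x_2* = 15 + 1/3·(…)/p_2.
Discretionary income = 372 − 2·10 − 15·14 = 142; x_1* = 2 + 2/3·142/10 = 11.4667.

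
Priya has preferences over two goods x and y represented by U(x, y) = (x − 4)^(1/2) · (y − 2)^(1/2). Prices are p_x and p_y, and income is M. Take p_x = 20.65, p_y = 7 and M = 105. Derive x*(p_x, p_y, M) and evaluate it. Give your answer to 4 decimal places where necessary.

This is Cobb-Douglas in (x−4, y−2): tangency gives 0.5·p_y·(y−2) = 0.5·p_x·(x−4).
After buying the subsistence bundle (4, 2), a share 0.5 of the remaining income goes to x: x* = 4 + 0.5·(M − 4p_x − 2p_y)/p_x.
Discretionary income = 105 − 4·20.65 − 2·7 = 8.4; x* = 4 + 0.5·8.4/20.65 = 4.2034.

x* = 4.2034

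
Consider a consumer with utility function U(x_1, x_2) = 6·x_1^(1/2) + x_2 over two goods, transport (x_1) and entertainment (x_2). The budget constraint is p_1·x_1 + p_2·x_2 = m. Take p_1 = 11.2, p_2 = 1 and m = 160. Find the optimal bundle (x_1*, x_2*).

MU_x_1 = 3/√x_1, MU_x_2 = 1. Tangency: 3/√x_1 = p_1/p_2.
Thus x_1* = (3·p_2/p_1)² — independent of m — with the rest of income spent on x_2.
Plugging in: x_1* = (3·1/11.2)² = 0.0717, x_2* = 159.1964.

x_1* = 0.0717, x_2* = 159.1964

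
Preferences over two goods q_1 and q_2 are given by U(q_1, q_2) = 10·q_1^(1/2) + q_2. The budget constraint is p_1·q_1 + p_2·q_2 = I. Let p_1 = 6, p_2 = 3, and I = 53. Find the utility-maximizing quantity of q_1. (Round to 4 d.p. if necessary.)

q_1* = 6.25

Set MRS = p_1/p_2: 5·q_1^(−1/2) = p_1/p_2.
Solve: √q_1 = 5·p_2/p_1, so q_1*(p_1,p_2) = (5·p_2/p_1)², and q_2* = (I − p_1·q_1*)/p_2.
Plugging in: q_1* = (5·3/6)² = 6.25.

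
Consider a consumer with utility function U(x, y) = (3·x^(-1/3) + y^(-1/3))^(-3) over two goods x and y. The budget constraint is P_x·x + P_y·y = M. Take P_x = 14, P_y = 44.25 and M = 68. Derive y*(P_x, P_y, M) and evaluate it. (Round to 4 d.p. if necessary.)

y* = 0.5671

MU_x ∝ 3·x^(-4/3), MU_y ∝ y^(-4/3), so MRS = 3·(y/x)^(4/3) = P_x/P_y.
Solve for the ratio: y/x = [(1/3)·P_x/P_y]^(0.75).
Substitute y = (y/x)·x into the budget: x* = M/(P_x + P_y·(y/x)).
Numerically y/x = 0.185063, so x* = 68/(14 + 44.25·0.185063) = 3.0646 and y* = 0.185063·3.0646 = 0.5671.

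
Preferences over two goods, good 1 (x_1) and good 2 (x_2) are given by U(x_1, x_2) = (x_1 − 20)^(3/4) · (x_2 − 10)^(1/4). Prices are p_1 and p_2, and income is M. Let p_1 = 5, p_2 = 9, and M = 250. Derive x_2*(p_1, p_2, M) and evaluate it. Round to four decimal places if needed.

x_2* = 11.6667

Let x_1' = x_1−20, x_2' = x_2−10. MRS = 3·x_2'/x_1' = p_1/p_2.
Substituting into the budget: x_1* = 20 + 0.75·(M − 20·p_1 − 10·p_2)/p_1, and x_2* = 10 + 0.25·(…)/p_2.
Discretionary income = 250 − 20·5 − 10·9 = 60; x_2* = 10 + 0.25·60/9 = 11.6667.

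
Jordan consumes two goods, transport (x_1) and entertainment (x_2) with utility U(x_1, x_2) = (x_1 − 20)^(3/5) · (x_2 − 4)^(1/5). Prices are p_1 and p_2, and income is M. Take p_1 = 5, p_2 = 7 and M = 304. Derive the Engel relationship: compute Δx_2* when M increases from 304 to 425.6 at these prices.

Δx_2* = 4.3429

Substituting into the budget: x_1* = 20 + 0.75·(M − 20·p_1 − 4·p_2)/p_1, and x_2* = 4 + 0.25·(…)/p_2.
Discretionary income = 304 − 20·5 − 4·7 = 176; x_2* = 4 + 0.25·176/7 = 10.2857.
At M' = 425.6: x_2* = 14.6286. Change: 14.6286 − 10.2857 = 4.3429.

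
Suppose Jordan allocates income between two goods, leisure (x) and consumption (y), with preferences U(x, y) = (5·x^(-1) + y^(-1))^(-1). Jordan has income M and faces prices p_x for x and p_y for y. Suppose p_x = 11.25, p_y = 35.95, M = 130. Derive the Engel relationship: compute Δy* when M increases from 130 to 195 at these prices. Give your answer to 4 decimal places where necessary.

MRS = MU_x/MU_y = 5·(y/x)^(2). Set equal to p_x/p_y.
Solve for the ratio: y/x = [(1/5)·p_x/p_y]^(0.5).
Substitute y = (y/x)·x into the budget: x* = M/(p_x + p_y·(y/x)).
Numerically y/x = 0.250174, so x* = 130/(11.25 + 35.95·0.250174) = 6.4217 and y* = 0.250174·6.4217 = 1.6065.
At M' = 195: y* = 2.4098. Change: 2.4098 − 1.6065 = 0.8033.

Δy* = 0.8033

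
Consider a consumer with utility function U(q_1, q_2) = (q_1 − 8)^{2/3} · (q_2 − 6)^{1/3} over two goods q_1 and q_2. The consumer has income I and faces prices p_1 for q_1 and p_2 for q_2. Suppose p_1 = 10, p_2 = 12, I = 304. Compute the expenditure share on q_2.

MRS = 2·(q_2−6)/(q_1−8). Tangency with p_1/p_2 gives q_2−6 = (1/2)·(p_1/p_2)·(q_1−8).
Substituting into the budget: q_1* = 8 + 2/3·(I − 8·p_1 − 6·p_2)/p_1, and q_2* = 6 + 1/3·(…)/p_2.
Discretionary income = 304 − 8·10 − 6·12 = 152; q_1* = 8 + 2/3·152/10 = 18.1333; q_2* = 6 + 1/3·152/12 = 10.2222.
Expenditure on q_2: 12·10.2222 = 122.6667; share = 0.4035.

share on q_2 = 0.4035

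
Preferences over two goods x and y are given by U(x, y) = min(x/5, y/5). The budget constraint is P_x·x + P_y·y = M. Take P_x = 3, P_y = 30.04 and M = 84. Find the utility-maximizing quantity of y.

Leontief preferences: the optimum is at the kink where x/5 = y/5, i.e. y = x.
Budget: P_x·x + P_y·x = M, so (5·P_x + 5·P_y)·x = 5·M.
Demand: x*(P_x,P_y,M) = 5·M/(5·P_x + 5·P_y), y* = 5·M/(5·P_x + 5·P_y).
Here 5·3 + 5·30.04 = 165.2, giving y* = 2.5424.

y* = 2.5424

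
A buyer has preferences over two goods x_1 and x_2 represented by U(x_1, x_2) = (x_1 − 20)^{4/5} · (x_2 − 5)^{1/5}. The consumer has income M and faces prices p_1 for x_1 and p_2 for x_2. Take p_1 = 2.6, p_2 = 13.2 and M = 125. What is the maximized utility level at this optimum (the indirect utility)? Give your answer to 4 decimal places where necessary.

This is Cobb-Douglas in (x_1−20, x_2−5): tangency gives 0.8·p_2·(x_2−5) = 0.2·p_1·(x_1−20).
After buying the subsistence bundle (20, 5), a share 0.8 of the remaining income goes to x_1: x_1* = 20 + 0.8·(M − 20p_1 − 5p_2)/p_1.
Discretionary income = 125 − 20·2.6 − 5·13.2 = 7; x_1* = 20 + 0.8·7/2.6 = 22.1538; x_2* = 5 + 0.2·7/13.2 = 5.1061.
Utility at the optimum: U(22.1538, 5.1061) = 1.1795.

V = 1.1795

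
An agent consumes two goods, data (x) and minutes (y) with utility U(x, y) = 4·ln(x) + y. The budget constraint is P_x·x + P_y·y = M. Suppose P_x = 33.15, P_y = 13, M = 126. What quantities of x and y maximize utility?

x* = 1.5686, y* = 5.6923

MU_x = 4/x, MU_y = 1. Tangency: 4/x = P_x/P_y.
So x*(P_x,P_y) = 4·P_y/P_x, independent of income; and y* = (M − 4·P_y)/P_y.
At the given prices: x* = 4·13/33.15 = 1.5686, and y* = 5.6923.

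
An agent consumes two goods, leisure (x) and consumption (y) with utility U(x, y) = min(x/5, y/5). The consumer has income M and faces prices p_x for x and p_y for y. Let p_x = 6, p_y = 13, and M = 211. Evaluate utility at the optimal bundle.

V = 2.2211

Leontief preferences: the optimum is at the kink where x/5 = y/5, i.e. y = x.
Budget: p_x·x + p_y·x = M, so (5·p_x + 5·p_y)·x = 5·M.
Demand: x*(p_x,p_y,M) = 5·M/(5·p_x + 5·p_y), y* = 5·M/(5·p_x + 5·p_y).
Here 5·6 + 5·13 = 95, giving x* = 11.1053 and y* = 11.1053.
Utility at the optimum: U(11.1053, 11.1053) = 2.2211.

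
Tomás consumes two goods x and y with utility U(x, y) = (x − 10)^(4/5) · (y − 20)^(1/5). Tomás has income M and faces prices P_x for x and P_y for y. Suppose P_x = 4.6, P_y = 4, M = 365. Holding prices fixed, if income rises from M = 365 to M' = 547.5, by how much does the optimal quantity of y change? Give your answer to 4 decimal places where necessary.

Substituting into the budget: x* = 10 + 0.8·(M − 10·P_x − 20·P_y)/P_x, and y* = 20 + 0.2·(…)/P_y.
Discretionary income = 365 − 10·4.6 − 20·4 = 239; y* = 20 + 0.2·239/4 = 31.95.
At M' = 547.5: y* = 41.075. Change: 41.075 − 31.95 = 9.125.

Δy* = 9.125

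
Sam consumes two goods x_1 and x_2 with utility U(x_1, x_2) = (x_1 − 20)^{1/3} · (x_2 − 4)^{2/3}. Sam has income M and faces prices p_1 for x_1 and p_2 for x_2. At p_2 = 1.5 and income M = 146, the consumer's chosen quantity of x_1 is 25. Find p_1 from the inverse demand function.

MRS = (1/2)·(x_2−4)/(x_1−20). Tangency with p_1/p_2 gives x_2−4 = 2·(p_1/p_2)·(x_1−20).
Substituting into the budget: x_1* = 20 + 1/3·(M − 20·p_1 − 4·p_2)/p_1, and x_2* = 4 + 2/3·(…)/p_2.
Set x_1* = 25 in the demand function and solve for p_1: p_1 = 4.

p_1 = 4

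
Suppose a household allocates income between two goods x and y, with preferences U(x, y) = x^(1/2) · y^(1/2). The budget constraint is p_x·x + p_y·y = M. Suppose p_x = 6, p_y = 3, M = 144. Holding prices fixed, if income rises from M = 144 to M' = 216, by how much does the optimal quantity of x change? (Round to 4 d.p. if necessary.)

MU_x/MU_y = (0.5·y)/(0.5·x); tangency sets this equal to p_x/p_y.
So 0.5·p_y·y = 0.5·p_x·x; combined with the budget, a share 0.5 of income goes to x.
Demand: x*(p_x,p_y,M) = 0.5·M/p_x and y* = 0.5·M/p_y.
At p_x=6, p_y=3, M=144: x* = 0.5·144/6 = 12.
At M' = 216: x* = 18. Change: 18 − 12 = 6.

Δx* = 6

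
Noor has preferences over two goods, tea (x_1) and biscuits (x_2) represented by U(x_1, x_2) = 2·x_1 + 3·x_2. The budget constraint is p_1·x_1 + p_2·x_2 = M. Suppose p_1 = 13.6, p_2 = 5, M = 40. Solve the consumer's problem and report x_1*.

x_1* = 0

Perfect substitutes: compare marginal utility per dollar. 2/p_1 vs 3/p_2 → 0.1471 vs 0.6.
x_2 gives more utility per dollar, so spend all income on x_2: x_2* = M/p_2, x_1* = 0.
Numerically: x_1* = 0, x_2* = 8.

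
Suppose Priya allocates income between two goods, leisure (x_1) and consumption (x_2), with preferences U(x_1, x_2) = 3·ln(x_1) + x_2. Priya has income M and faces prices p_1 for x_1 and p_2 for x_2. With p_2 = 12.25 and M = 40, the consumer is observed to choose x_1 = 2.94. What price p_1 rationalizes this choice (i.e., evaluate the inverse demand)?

MU_x_1 = 3/x_1, MU_x_2 = 1. Tangency: 3/x_1 = p_1/p_2.
So x_1*(p_1,p_2) = 3·p_2/p_1, independent of income; and x_2* = (M − 3·p_2)/p_2.
Set x_1* = 2.94 in the demand function and solve for p_1: p_1 = 12.5.

p_1 = 12.5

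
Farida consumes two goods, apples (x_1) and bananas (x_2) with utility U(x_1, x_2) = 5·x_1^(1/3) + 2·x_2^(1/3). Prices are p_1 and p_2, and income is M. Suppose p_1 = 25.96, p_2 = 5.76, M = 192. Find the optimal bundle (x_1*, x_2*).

x_1* = 4.8117, x_2* = 11.6471

From the CES first-order condition, (5/2)·(x_2/x_1)^(2/3) = p_1/p_2.
Solve for the ratio: x_2/x_1 = [(2/5)·p_1/p_2]^(1.5).
With the ratio pinned down, the budget gives x_1* = M/(p_1 + p_2·(x_2/x_1)) and x_2* = (x_2/x_1)·x_1*.
Numerically x_2/x_1 = 2.420546, so x_1* = 192/(25.96 + 5.76·2.420546) = 4.8117 and x_2* = 2.420546·4.8117 = 11.6471.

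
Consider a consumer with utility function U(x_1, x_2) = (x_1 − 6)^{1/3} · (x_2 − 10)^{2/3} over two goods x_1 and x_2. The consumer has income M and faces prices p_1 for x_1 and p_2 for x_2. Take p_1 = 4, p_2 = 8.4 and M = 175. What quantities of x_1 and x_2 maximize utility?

x_1* = 11.5833, x_2* = 15.3175

After buying the subsistence bundle (6, 10), a share 1/3 of the remaining income goes to x_1: x_1* = 6 + 1/3·(M − 6p_1 − 10p_2)/p_1.
Discretionary income = 175 − 6·4 − 10·8.4 = 67; x_1* = 6 + 1/3·67/4 = 11.5833; x_2* = 10 + 2/3·67/8.4 = 15.3175.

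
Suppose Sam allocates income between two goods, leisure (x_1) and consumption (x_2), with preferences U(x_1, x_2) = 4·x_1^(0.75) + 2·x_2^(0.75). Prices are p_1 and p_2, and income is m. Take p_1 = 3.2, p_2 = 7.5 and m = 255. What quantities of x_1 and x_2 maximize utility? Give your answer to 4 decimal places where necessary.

x_1* = 79.3025, x_2* = 0.1643

MU_x_1 ∝ 4·x_1^(-0.25), MU_x_2 ∝ 2·x_2^(-0.25), so MRS = 2·(x_2/x_1)^(0.25) = p_1/p_2.
Hence x_2/x_1 = ((1/2)·p_1/p_2)^(1/(0.25)), i.e. raised to the 4 power.
Substitute x_2 = (x_2/x_1)·x_1 into the budget: x_1* = m/(p_1 + p_2·(x_2/x_1)).
Numerically x_2/x_1 = 0.002071, so x_1* = 255/(3.2 + 7.5·0.002071) = 79.3025 and x_2* = 0.002071·79.3025 = 0.1643.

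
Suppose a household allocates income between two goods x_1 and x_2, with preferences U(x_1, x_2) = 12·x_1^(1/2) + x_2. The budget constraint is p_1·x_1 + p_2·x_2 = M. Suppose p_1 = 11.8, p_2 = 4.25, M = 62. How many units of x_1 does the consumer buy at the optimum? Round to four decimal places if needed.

x_1* = 4.67

Utility is quasi-linear in x_2; the FOC for x_1 is 6/√x_1 = p_1/p_2.
Thus x_1* = (6·p_2/p_1)² — independent of M — with the rest of income spent on x_2.
Plugging in: x_1* = (6·4.25/11.8)² = 4.67.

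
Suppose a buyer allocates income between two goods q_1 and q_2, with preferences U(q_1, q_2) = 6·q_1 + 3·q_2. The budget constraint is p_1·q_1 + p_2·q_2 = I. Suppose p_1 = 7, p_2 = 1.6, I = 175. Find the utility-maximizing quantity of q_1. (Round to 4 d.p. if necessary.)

Linear utility — the consumer picks whichever good has higher MU/price: 6/7 = 0.8571 vs 3/1.6 = 1.875.
q_2 gives more utility per dollar, so spend all income on q_2: q_2* = I/p_2, q_1* = 0.
Numerically: q_1* = 0, q_2* = 109.375.

q_1* = 0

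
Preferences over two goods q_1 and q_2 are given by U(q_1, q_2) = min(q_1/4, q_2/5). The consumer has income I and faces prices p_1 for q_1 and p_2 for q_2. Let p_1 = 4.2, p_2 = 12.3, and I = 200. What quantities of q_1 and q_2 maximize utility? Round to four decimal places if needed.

q_1* = 10.2171, q_2* = 12.7714

With perfect complements, no substitution: consume in ratio q_1:q_2 = 4:5.
Budget: p_1·q_1 + p_2·(5/4)·q_1 = I, so (4·p_1 + 5·p_2)·q_1 = 4·I.
Demand: q_1*(p_1,p_2,I) = 4·I/(4·p_1 + 5·p_2), q_2* = 5·I/(4·p_1 + 5·p_2).
Here 4·4.2 + 5·12.3 = 78.3, giving q_1* = 10.2171 and q_2* = 12.7714.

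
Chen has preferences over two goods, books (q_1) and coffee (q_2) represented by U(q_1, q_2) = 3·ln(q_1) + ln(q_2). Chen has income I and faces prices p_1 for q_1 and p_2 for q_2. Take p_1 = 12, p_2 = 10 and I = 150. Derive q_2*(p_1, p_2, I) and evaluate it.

MU_q_1/MU_q_2 = (3·q_2)/(q_1); tangency sets this equal to p_1/p_2.
So 3·p_2·q_2 = p_1·q_1; combined with the budget, a share 0.75 of income goes to q_1.
Demand: q_1*(p_1,p_2,I) = 0.75·I/p_1 and q_2* = 0.25·I/p_2.
At p_1=12, p_2=10, I=150: q_2* = 0.25·150/10 = 3.75.

q_2* = 3.75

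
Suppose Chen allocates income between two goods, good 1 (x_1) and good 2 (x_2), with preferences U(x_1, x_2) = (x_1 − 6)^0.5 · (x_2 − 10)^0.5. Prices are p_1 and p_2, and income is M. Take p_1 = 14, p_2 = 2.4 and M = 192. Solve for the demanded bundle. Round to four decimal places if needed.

x_1* = 9, x_2* = 27.5

After buying the subsistence bundle (6, 10), a share 0.5 of the remaining income goes to x_1: x_1* = 6 + 0.5·(M − 6p_1 − 10p_2)/p_1.
Discretionary income = 192 − 6·14 − 10·2.4 = 84; x_1* = 6 + 0.5·84/14 = 9; x_2* = 10 + 0.5·84/2.4 = 27.5.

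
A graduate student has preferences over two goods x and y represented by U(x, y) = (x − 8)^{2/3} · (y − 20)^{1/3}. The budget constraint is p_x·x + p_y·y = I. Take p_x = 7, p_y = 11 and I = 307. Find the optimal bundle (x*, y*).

MRS = 2·(y−20)/(x−8). Tangency with p_x/p_y gives y−20 = (1/2)·(p_x/p_y)·(x−8).
Substituting into the budget: x* = 8 + 2/3·(I − 8·p_x − 20·p_y)/p_x, and y* = 20 + 1/3·(…)/p_y.
Discretionary income = 307 − 8·7 − 20·11 = 31; x* = 8 + 2/3·31/7 = 10.9524; y* = 20 + 1/3·31/11 = 20.9394.

x* = 10.9524, y* = 20.9394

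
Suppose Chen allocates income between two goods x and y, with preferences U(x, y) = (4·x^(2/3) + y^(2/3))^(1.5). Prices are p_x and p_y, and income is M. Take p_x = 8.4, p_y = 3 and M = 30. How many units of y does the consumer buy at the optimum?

From the CES first-order condition, 4·(y/x)^(1/3) = p_x/p_y.
Hence y/x = ((1/4)·p_x/p_y)^(1/(1/3)), i.e. raised to the 3 power.
With the ratio pinned down, the budget gives x* = M/(p_x + p_y·(y/x)) and y* = (y/x)·x*.
Numerically y/x = 0.343, so x* = 30/(8.4 + 3·0.343) = 3.1817 and y* = 0.343·3.1817 = 1.0913.

y* = 1.0913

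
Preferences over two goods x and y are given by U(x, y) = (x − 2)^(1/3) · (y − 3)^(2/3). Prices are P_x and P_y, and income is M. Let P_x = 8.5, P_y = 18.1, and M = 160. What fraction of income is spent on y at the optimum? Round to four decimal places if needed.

This is Cobb-Douglas in (x−2, y−3): tangency gives 1/3·P_y·(y−3) = 2/3·P_x·(x−2).
After buying the subsistence bundle (2, 3), a share 1/3 of the remaining income goes to x: x* = 2 + 1/3·(M − 2P_x − 3P_y)/P_x.
Discretionary income = 160 − 2·8.5 − 3·18.1 = 88.7; x* = 2 + 1/3·88.7/8.5 = 5.4784; y* = 3 + 2/3·88.7/18.1 = 6.267.
Expenditure on y: 18.1·6.267 = 113.4333; share = 0.709.

share on y = 0.709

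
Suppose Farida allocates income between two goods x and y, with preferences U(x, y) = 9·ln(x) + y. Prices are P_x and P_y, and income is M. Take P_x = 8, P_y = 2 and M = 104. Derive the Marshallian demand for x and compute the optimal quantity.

x* = 2.25

Set MRS = P_x/P_y: (9/x)/1 = P_x/P_y.
So x*(P_x,P_y) = 9·P_y/P_x, independent of income; and y* = (M − 9·P_y)/P_y.
At the given prices: x* = 9·2/8 = 2.25.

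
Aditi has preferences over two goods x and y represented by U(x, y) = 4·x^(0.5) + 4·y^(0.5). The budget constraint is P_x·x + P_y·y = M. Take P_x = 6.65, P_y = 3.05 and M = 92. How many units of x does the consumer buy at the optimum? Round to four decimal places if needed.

x* = 4.3501

With the ratio pinned down, the budget gives x* = M/(P_x + P_y·(y/x)) and y* = (y/x)·x*.
Numerically y/x = 4.75383, so x* = 92/(6.65 + 3.05·4.75383) = 4.3501.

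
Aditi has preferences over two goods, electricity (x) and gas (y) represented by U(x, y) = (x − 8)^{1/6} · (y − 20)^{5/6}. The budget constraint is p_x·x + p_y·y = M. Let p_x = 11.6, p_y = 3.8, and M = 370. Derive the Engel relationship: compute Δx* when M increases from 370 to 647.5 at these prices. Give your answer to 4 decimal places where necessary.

MRS = (1/5)·(y−20)/(x−8). Tangency with p_x/p_y gives y−20 = 5·(p_x/p_y)·(x−8).
After buying the subsistence bundle (8, 20), a share 1/6 of the remaining income goes to x: x* = 8 + 1/6·(M − 8p_x − 20p_y)/p_x.
Discretionary income = 370 − 8·11.6 − 20·3.8 = 201.2; x* = 8 + 1/6·201.2/11.6 = 10.8908.
At M' = 647.5: x* = 14.8779. Change: 14.8779 − 10.8908 = 3.9871.

Δx* = 3.9871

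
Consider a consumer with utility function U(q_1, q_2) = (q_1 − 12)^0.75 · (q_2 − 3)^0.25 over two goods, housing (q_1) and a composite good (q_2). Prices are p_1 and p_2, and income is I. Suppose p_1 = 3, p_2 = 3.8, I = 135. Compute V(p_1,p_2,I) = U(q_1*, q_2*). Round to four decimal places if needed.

After buying the subsistence bundle (12, 3), a share 0.75 of the remaining income goes to q_1: q_1* = 12 + 0.75·(I − 12p_1 − 3p_2)/p_1.
Discretionary income = 135 − 12·3 − 3·3.8 = 87.6; q_1* = 12 + 0.75·87.6/3 = 33.9; q_2* = 3 + 0.25·87.6/3.8 = 8.7632.
Utility at the optimum: U(33.9, 8.7632) = 15.6855.

V = 15.6855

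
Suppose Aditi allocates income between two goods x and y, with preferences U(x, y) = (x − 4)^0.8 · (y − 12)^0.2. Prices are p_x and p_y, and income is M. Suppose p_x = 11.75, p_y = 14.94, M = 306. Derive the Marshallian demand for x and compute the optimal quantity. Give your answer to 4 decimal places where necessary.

Let x' = x−4, y' = y−12. MRS = 4·y'/x' = p_x/p_y.
Substituting into the budget: x* = 4 + 0.8·(M − 4·p_x − 12·p_y)/p_x, and y* = 12 + 0.2·(…)/p_y.
Discretionary income = 306 − 4·11.75 − 12·14.94 = 79.72; x* = 4 + 0.8·79.72/11.75 = 9.4277.

x* = 9.4277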